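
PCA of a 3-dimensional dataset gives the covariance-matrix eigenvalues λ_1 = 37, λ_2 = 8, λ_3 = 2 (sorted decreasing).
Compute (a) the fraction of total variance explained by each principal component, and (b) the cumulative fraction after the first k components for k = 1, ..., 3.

Step 1 — total variance = trace(Sigma) = Σ λ_i = 37 + 8 + 2 = 47.

Step 2 — fraction explained by component i = λ_i / Σ λ:
  PC1: 37/47 = 0.7872
  PC2: 8/47 = 0.1702
  PC3: 2/47 = 0.0426

Step 3 — cumulative fraction after k components = (λ_1 + ... + λ_k) / Σ λ:
  k = 1: 37/47 = 0.7872
  k = 2: (37 + 8)/47 = 45/47 = 0.9574
  k = 3: (37 + 8 + 2)/47 = 47/47 = 1

Summary (fraction, with percent):

explained: PC1 0.7872 (78.72%), PC2 0.1702 (17.02%), PC3 0.0426 (4.26%);  cumulative: 0.7872, 0.9574, 1


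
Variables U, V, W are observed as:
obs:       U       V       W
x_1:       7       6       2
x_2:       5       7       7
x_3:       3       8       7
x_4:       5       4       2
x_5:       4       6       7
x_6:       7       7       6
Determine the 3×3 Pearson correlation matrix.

Step 1 — column means:
  mean(U) = (7 + 5 + 3 + 5 + 4 + 7) / 6 = 31/6 = 5.1667
  mean(V) = (6 + 7 + 8 + 4 + 6 + 7) / 6 = 38/6 = 6.3333
  mean(W) = (2 + 7 + 7 + 2 + 7 + 6) / 6 = 31/6 = 5.1667

Step 2 — sample variances and covariances s[i,j] = (1/(n-1)) · Σ_k (x_{k,i} - mean_i) · (x_{k,j} - mean_j), with n-1 = 5:
  s[U,U] = ((1.8333)·(1.8333) + (-0.1667)·(-0.1667) + (-2.1667)·(-2.1667) + (-0.1667)·(-0.1667) + (-1.1667)·(-1.1667) + (1.8333)·(1.8333)) / 5 = 12.8333/5 = 2.5667
  s[U,V] = ((1.8333)·(-0.3333) + (-0.1667)·(0.6667) + (-2.1667)·(1.6667) + (-0.1667)·(-2.3333) + (-1.1667)·(-0.3333) + (1.8333)·(0.6667)) / 5 = -2.3333/5 = -0.4667
  s[U,W] = ((1.8333)·(-3.1667) + (-0.1667)·(1.8333) + (-2.1667)·(1.8333) + (-0.1667)·(-3.1667) + (-1.1667)·(1.8333) + (1.8333)·(0.8333)) / 5 = -10.1667/5 = -2.0333
  s[V,V] = ((-0.3333)·(-0.3333) + (0.6667)·(0.6667) + (1.6667)·(1.6667) + (-2.3333)·(-2.3333) + (-0.3333)·(-0.3333) + (0.6667)·(0.6667)) / 5 = 9.3333/5 = 1.8667
  s[V,W] = ((-0.3333)·(-3.1667) + (0.6667)·(1.8333) + (1.6667)·(1.8333) + (-2.3333)·(-3.1667) + (-0.3333)·(1.8333) + (0.6667)·(0.8333)) / 5 = 12.6667/5 = 2.5333
  s[W,W] = ((-3.1667)·(-3.1667) + (1.8333)·(1.8333) + (1.8333)·(1.8333) + (-3.1667)·(-3.1667) + (1.8333)·(1.8333) + (0.8333)·(0.8333)) / 5 = 30.8333/5 = 6.1667
  Sample standard deviations s_i = √(s[i,i]):
  s(U) = √(2.5667) = 1.6021
  s(V) = √(1.8667) = 1.3663
  s(W) = √(6.1667) = 2.4833

Step 3 — r_{ij} = s_{ij} / (s_i · s_j):
  r[U,U] = 1 (diagonal).
  r[U,V] = -0.4667 / (1.6021 · 1.3663) = -0.4667 / 2.1889 = -0.2132
  r[U,W] = -2.0333 / (1.6021 · 2.4833) = -2.0333 / 3.9784 = -0.5111
  r[V,V] = 1 (diagonal).
  r[V,W] = 2.5333 / (1.3663 · 2.4833) = 2.5333 / 3.3928 = 0.7467
  r[W,W] = 1 (diagonal).

R is symmetric with unit diagonal. Assembling:

R = [[1, -0.2132, -0.5111],
 [-0.2132, 1, 0.7467],
 [-0.5111, 0.7467, 1]]


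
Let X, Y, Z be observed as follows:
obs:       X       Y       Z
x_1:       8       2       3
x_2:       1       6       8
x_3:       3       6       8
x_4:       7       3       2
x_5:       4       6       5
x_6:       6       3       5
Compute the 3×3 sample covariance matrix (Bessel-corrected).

Step 1 — column means:
  mean(X) = (8 + 1 + 3 + 7 + 4 + 6) / 6 = 29/6 = 4.8333
  mean(Y) = (2 + 6 + 6 + 3 + 6 + 3) / 6 = 26/6 = 4.3333
  mean(Z) = (3 + 8 + 8 + 2 + 5 + 5) / 6 = 31/6 = 5.1667

Step 2 — sample covariance S[i,j] = (1/(n-1)) · Σ_k (x_{k,i} - mean_i) · (x_{k,j} - mean_j), with n-1 = 5.
  S[X,X] = ((3.1667)·(3.1667) + (-3.8333)·(-3.8333) + (-1.8333)·(-1.8333) + (2.1667)·(2.1667) + (-0.8333)·(-0.8333) + (1.1667)·(1.1667)) / 5 = 34.8333/5 = 6.9667
  S[X,Y] = ((3.1667)·(-2.3333) + (-3.8333)·(1.6667) + (-1.8333)·(1.6667) + (2.1667)·(-1.3333) + (-0.8333)·(1.6667) + (1.1667)·(-1.3333)) / 5 = -22.6667/5 = -4.5333
  S[X,Z] = ((3.1667)·(-2.1667) + (-3.8333)·(2.8333) + (-1.8333)·(2.8333) + (2.1667)·(-3.1667) + (-0.8333)·(-0.1667) + (1.1667)·(-0.1667)) / 5 = -29.8333/5 = -5.9667
  S[Y,Y] = ((-2.3333)·(-2.3333) + (1.6667)·(1.6667) + (1.6667)·(1.6667) + (-1.3333)·(-1.3333) + (1.6667)·(1.6667) + (-1.3333)·(-1.3333)) / 5 = 17.3333/5 = 3.4667
  S[Y,Z] = ((-2.3333)·(-2.1667) + (1.6667)·(2.8333) + (1.6667)·(2.8333) + (-1.3333)·(-3.1667) + (1.6667)·(-0.1667) + (-1.3333)·(-0.1667)) / 5 = 18.6667/5 = 3.7333
  S[Z,Z] = ((-2.1667)·(-2.1667) + (2.8333)·(2.8333) + (2.8333)·(2.8333) + (-3.1667)·(-3.1667) + (-0.1667)·(-0.1667) + (-0.1667)·(-0.1667)) / 5 = 30.8333/5 = 6.1667

S is symmetric (S[j,i] = S[i,j]). Assembling:

S = [[6.9667, -4.5333, -5.9667],
 [-4.5333, 3.4667, 3.7333],
 [-5.9667, 3.7333, 6.1667]]


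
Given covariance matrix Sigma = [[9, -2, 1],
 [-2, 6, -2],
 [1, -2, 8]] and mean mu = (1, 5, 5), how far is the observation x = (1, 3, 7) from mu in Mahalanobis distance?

Step 1 — centre the observation: (x - mu) = (0, -2, 2).

Step 2 — invert Sigma (cofactor / det for 3×3, or solve directly):
  Sigma^{-1} = [[0.1202, 0.0383, -0.0055],
 [0.0383, 0.194, 0.0437],
 [-0.0055, 0.0437, 0.1366]].

Step 3 — form the quadratic (x - mu)^T · Sigma^{-1} · (x - mu):
  Sigma^{-1} · (x - mu) = (-0.0874, -0.3005, 0.1858).
  (x - mu)^T · [Sigma^{-1} · (x - mu)] = (0)·(-0.0874) + (-2)·(-0.3005) + (2)·(0.1858) = 0.9727.

Step 4 — take square root: d = √(0.9727) ≈ 0.9862.

d(x, mu) = √(0.9727) ≈ 0.9862


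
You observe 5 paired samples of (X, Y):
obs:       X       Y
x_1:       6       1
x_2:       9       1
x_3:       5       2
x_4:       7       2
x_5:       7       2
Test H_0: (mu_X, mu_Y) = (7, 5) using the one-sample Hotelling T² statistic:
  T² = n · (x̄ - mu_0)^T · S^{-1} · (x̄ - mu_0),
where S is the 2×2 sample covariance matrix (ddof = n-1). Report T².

Step 1 — sample mean vector:
  mean(X) = (6 + 9 + 5 + 7 + 7) / 5 = 34/5 = 6.8
  mean(Y) = (1 + 1 + 2 + 2 + 2) / 5 = 8/5 = 1.6
  x̄ = (6.8, 1.6),  deviation x̄ - mu_0 = (6.8, 1.6) - (7, 5) = (-0.2, -3.4).

Step 2 — sample covariance matrix, S[i,j] = (1/(n-1)) · Σ_k (x_{k,i} - mean_i) · (x_{k,j} - mean_j), divisor n-1 = 4:
  S[X,X] = ((-0.8)·(-0.8) + (2.2)·(2.2) + (-1.8)·(-1.8) + (0.2)·(0.2) + (0.2)·(0.2)) / 4 = 8.8/4 = 2.2
  S[X,Y] = ((-0.8)·(-0.6) + (2.2)·(-0.6) + (-1.8)·(0.4) + (0.2)·(0.4) + (0.2)·(0.4)) / 4 = -1.4/4 = -0.35
  S[Y,Y] = ((-0.6)·(-0.6) + (-0.6)·(-0.6) + (0.4)·(0.4) + (0.4)·(0.4) + (0.4)·(0.4)) / 4 = 1.2/4 = 0.3
  S = [[2.2, -0.35],
 [-0.35, 0.3]].

Step 3 — invert S. det(S) = 2.2·0.3 - (-0.35)² = 0.5375.
  S^{-1} = (1/det) · [[d, -b], [-b, a]] = [[0.5581, 0.6512],
 [0.6512, 4.093]].

Step 4 — quadratic form (x̄ - mu_0)^T · S^{-1} · (x̄ - mu_0):
  S^{-1} · (x̄ - mu_0) = (-2.3256, -14.0465),
  (x̄ - mu_0)^T · [...] = (-0.2)·(-2.3256) + (-3.4)·(-14.0465) = 48.2233.

Step 5 — scale by n: T² = 5 · 48.2233 = 241.1163.

T² ≈ 241.1163


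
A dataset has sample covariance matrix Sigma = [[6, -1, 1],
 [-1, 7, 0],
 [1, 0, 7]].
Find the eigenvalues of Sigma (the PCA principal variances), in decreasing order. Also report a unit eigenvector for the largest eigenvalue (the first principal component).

Step 1 — characteristic polynomial p(λ) = det(λI - Sigma) = λ³ - tr·λ² + c_1·λ - det, where tr = trace, c_1 = sum of the principal 2×2 minors, det = det(Sigma):
  tr = 6 + 7 + 7 = 20,
  c_1 = (6·7 - (-1)²) + (6·7 - (1)²) + (7·7 - (0)²) = 41 + 41 + 49 = 131,
  det = 6·(7·7 - (0)²) - (-1)·((-1)·7 - (0)·(1)) + (1)·((-1)·(0) - 7·(1)) = 6·(49) - (-1)·(-7) + (1)·(-7) = 280.
  So p(λ) = λ³ - 20λ² + 131λ - 280.
Step 2 — look for an integer root (rational root theorem: any rational root is an integer divisor of 280). Testing λ = 5:
  p(5) = 125 - 500 + 655 - 280 = 0  ✓
  Dividing out (λ - 5): p(λ) = (λ - 5)(λ² - 15λ + 56).
Step 3 — remaining eigenvalues from the quadratic λ² - 15λ + 56 = 0:
  Δ = 15² - 4·56 = 225 - 224 = 1,  λ = (15 ± √1)/2 = (15 ± 1)/2 = 8 or 7.
  Sorted: λ_1 = 8,  λ_2 = 7,  λ_3 = 5  (check: sum = 20 = tr ✓).

Step 4 — unit eigenvector for λ_1 = 8: v spans the null space of (Sigma - λ_1 I), whose rows are
  r_1 = (-2, -1, 1),  r_2 = (-1, -1, 0),  r_3 = (1, 0, -1).
  v is orthogonal to every row, so take v ∝ r_1 × r_2 = ((-1)·(0) - (1)·(-1), (1)·(-1) - (-2)·(0), (-2)·(-1) - (-1)·(-1)) = (1, -1, 1).
  Let u = (1, -1, 1).
  ||u|| = √((1)² + (-1)² + (1)²) = √(3) ≈ 1.7321,  v_1 = u/||u|| ≈ (0.5774, -0.5774, 0.5774) (||v_1|| = 1).

λ_1 = 8,  λ_2 = 7,  λ_3 = 5;  v_1 ≈ (0.5774, -0.5774, 0.5774)


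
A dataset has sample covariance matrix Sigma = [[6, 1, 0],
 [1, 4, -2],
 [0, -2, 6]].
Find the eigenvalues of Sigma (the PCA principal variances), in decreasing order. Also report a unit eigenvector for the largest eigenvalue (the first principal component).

Step 1 — characteristic polynomial p(λ) = det(λI - Sigma) = λ³ - tr·λ² + c_1·λ - det, where tr = trace, c_1 = sum of the principal 2×2 minors, det = det(Sigma):
  tr = 6 + 4 + 6 = 16,
  c_1 = (6·4 - (1)²) + (6·6 - (0)²) + (4·6 - (-2)²) = 23 + 36 + 20 = 79,
  det = 6·(4·6 - (-2)²) - (1)·((1)·6 - (-2)·(0)) + (0)·((1)·(-2) - 4·(0)) = 6·(20) - (1)·(6) + (0)·(-2) = 114.
  So p(λ) = λ³ - 16λ² + 79λ - 114.
Step 2 — look for an integer root (rational root theorem: any rational root is an integer divisor of 114). Testing λ = 6:
  p(6) = 216 - 576 + 474 - 114 = 0  ✓
  Dividing out (λ - 6): p(λ) = (λ - 6)(λ² - 10λ + 19).
Step 3 — remaining eigenvalues from the quadratic λ² - 10λ + 19 = 0:
  Δ = 10² - 4·19 = 100 - 76 = 24,  λ = (10 ± √24)/2 = (10 ± 4.899)/2 ≈ 7.4495 or 2.5505.
  Sorted: λ_1 = 7.4495,  λ_2 = 6,  λ_3 = 2.5505  (check: sum = 16 = tr ✓).

Step 4 — unit eigenvector for λ_1 ≈ 7.4495: v spans the null space of (Sigma - λ_1 I), whose rows are
  r_1 = (-1.4495, 1, 0),  r_2 = (1, -3.4495, -2),  r_3 = (0, -2, -1.4495).
  v is orthogonal to every row, so take v ∝ r_1 × r_2 = ((1)·(-2) - (0)·(-3.4495), (0)·(1) - (-1.4495)·(-2), (-1.4495)·(-3.4495) - (1)·(1)) ≈ (-2, -2.899, 4).
  Rescale (multiply by -1 so the first nonzero entry is positive): u = (2, 2.899, -4).
  ||u|| = √((2)² + (2.899)² + (-4)²) = √(28.4041) ≈ 5.3295,  v_1 = u/||u|| ≈ (0.3753, 0.5439, -0.7505) (||v_1|| = 1).

λ_1 = 7.4495,  λ_2 = 6,  λ_3 = 2.5505;  v_1 ≈ (0.3753, 0.5439, -0.7505)


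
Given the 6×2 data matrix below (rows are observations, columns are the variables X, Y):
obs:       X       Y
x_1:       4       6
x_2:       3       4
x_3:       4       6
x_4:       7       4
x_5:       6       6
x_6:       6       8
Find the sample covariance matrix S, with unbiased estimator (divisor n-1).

Step 1 — column means:
  mean(X) = (4 + 3 + 4 + 7 + 6 + 6) / 6 = 30/6 = 5
  mean(Y) = (6 + 4 + 6 + 4 + 6 + 8) / 6 = 34/6 = 5.6667

Step 2 — sample covariance S[i,j] = (1/(n-1)) · Σ_k (x_{k,i} - mean_i) · (x_{k,j} - mean_j), with n-1 = 5.
  S[X,X] = ((-1)·(-1) + (-2)·(-2) + (-1)·(-1) + (2)·(2) + (1)·(1) + (1)·(1)) / 5 = 12/5 = 2.4
  S[X,Y] = ((-1)·(0.3333) + (-2)·(-1.6667) + (-1)·(0.3333) + (2)·(-1.6667) + (1)·(0.3333) + (1)·(2.3333)) / 5 = 2/5 = 0.4
  S[Y,Y] = ((0.3333)·(0.3333) + (-1.6667)·(-1.6667) + (0.3333)·(0.3333) + (-1.6667)·(-1.6667) + (0.3333)·(0.3333) + (2.3333)·(2.3333)) / 5 = 11.3333/5 = 2.2667

S is symmetric (S[j,i] = S[i,j]). Assembling:

S = [[2.4, 0.4],
 [0.4, 2.2667]]


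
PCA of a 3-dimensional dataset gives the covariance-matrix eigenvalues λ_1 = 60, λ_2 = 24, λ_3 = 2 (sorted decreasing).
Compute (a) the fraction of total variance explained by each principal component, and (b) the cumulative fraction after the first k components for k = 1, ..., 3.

Step 1 — total variance = trace(Sigma) = Σ λ_i = 60 + 24 + 2 = 86.

Step 2 — fraction explained by component i = λ_i / Σ λ:
  PC1: 60/86 = 0.6977
  PC2: 24/86 = 0.2791
  PC3: 2/86 = 0.0233

Step 3 — cumulative fraction after k components = (λ_1 + ... + λ_k) / Σ λ:
  k = 1: 60/86 = 0.6977
  k = 2: (60 + 24)/86 = 84/86 = 0.9767
  k = 3: (60 + 24 + 2)/86 = 86/86 = 1

Summary (fraction, with percent):

explained: PC1 0.6977 (69.77%), PC2 0.2791 (27.91%), PC3 0.0233 (2.33%);  cumulative: 0.6977, 0.9767, 1


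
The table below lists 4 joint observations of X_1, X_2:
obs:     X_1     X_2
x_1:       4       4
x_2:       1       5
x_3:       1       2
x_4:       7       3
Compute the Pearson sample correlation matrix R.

Step 1 — column means:
  mean(X_1) = (4 + 1 + 1 + 7) / 4 = 13/4 = 3.25
  mean(X_2) = (4 + 5 + 2 + 3) / 4 = 14/4 = 3.5

Step 2 — sample variances and covariances s[i,j] = (1/(n-1)) · Σ_k (x_{k,i} - mean_i) · (x_{k,j} - mean_j), with n-1 = 3:
  s[X_1,X_1] = ((0.75)·(0.75) + (-2.25)·(-2.25) + (-2.25)·(-2.25) + (3.75)·(3.75)) / 3 = 24.75/3 = 8.25
  s[X_1,X_2] = ((0.75)·(0.5) + (-2.25)·(1.5) + (-2.25)·(-1.5) + (3.75)·(-0.5)) / 3 = -1.5/3 = -0.5
  s[X_2,X_2] = ((0.5)·(0.5) + (1.5)·(1.5) + (-1.5)·(-1.5) + (-0.5)·(-0.5)) / 3 = 5/3 = 1.6667
  Sample standard deviations s_i = √(s[i,i]):
  s(X_1) = √(8.25) = 2.8723
  s(X_2) = √(1.6667) = 1.291

Step 3 — r_{ij} = s_{ij} / (s_i · s_j):
  r[X_1,X_1] = 1 (diagonal).
  r[X_1,X_2] = -0.5 / (2.8723 · 1.291) = -0.5 / 3.7081 = -0.1348
  r[X_2,X_2] = 1 (diagonal).

R is symmetric with unit diagonal. Assembling:

R = [[1, -0.1348],
 [-0.1348, 1]]


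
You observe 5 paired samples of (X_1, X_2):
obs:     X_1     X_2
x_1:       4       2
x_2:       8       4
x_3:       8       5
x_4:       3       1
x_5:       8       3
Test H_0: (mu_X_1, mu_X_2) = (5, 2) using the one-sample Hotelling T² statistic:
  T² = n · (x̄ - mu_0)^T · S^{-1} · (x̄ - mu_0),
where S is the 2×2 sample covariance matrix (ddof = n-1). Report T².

Step 1 — sample mean vector:
  mean(X_1) = (4 + 8 + 8 + 3 + 8) / 5 = 31/5 = 6.2
  mean(X_2) = (2 + 4 + 5 + 1 + 3) / 5 = 15/5 = 3
  x̄ = (6.2, 3),  deviation x̄ - mu_0 = (6.2, 3) - (5, 2) = (1.2, 1).

Step 2 — sample covariance matrix, S[i,j] = (1/(n-1)) · Σ_k (x_{k,i} - mean_i) · (x_{k,j} - mean_j), divisor n-1 = 4:
  S[X_1,X_1] = ((-2.2)·(-2.2) + (1.8)·(1.8) + (1.8)·(1.8) + (-3.2)·(-3.2) + (1.8)·(1.8)) / 4 = 24.8/4 = 6.2
  S[X_1,X_2] = ((-2.2)·(-1) + (1.8)·(1) + (1.8)·(2) + (-3.2)·(-2) + (1.8)·(0)) / 4 = 14/4 = 3.5
  S[X_2,X_2] = ((-1)·(-1) + (1)·(1) + (2)·(2) + (-2)·(-2) + (0)·(0)) / 4 = 10/4 = 2.5
  S = [[6.2, 3.5],
 [3.5, 2.5]].

Step 3 — invert S. det(S) = 6.2·2.5 - (3.5)² = 3.25.
  S^{-1} = (1/det) · [[d, -b], [-b, a]] = [[0.7692, -1.0769],
 [-1.0769, 1.9077]].

Step 4 — quadratic form (x̄ - mu_0)^T · S^{-1} · (x̄ - mu_0):
  S^{-1} · (x̄ - mu_0) = (-0.1538, 0.6154),
  (x̄ - mu_0)^T · [...] = (1.2)·(-0.1538) + (1)·(0.6154) = 0.4308.

Step 5 — scale by n: T² = 5 · 0.4308 = 2.1538.

T² ≈ 2.1538


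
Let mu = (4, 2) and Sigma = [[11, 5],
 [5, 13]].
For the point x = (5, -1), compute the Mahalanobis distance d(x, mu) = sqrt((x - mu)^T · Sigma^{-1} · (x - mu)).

Step 1 — centre the observation: (x - mu) = (1, -3).

Step 2 — invert Sigma. det(Sigma) = 11·13 - (5)² = 118.
  Sigma^{-1} = (1/det) · [[d, -b], [-b, a]] = [[0.1102, -0.0424],
 [-0.0424, 0.0932]].

Step 3 — form the quadratic (x - mu)^T · Sigma^{-1} · (x - mu):
  Sigma^{-1} · (x - mu) = (0.2373, -0.322).
  (x - mu)^T · [Sigma^{-1} · (x - mu)] = (1)·(0.2373) + (-3)·(-0.322) = 1.2034.

Step 4 — take square root: d = √(1.2034) ≈ 1.097.

d(x, mu) = √(1.2034) ≈ 1.097


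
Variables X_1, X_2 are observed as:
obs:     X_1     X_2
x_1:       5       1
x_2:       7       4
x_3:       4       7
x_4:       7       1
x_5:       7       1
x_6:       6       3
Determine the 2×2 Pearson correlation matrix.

Step 1 — column means:
  mean(X_1) = (5 + 7 + 4 + 7 + 7 + 6) / 6 = 36/6 = 6
  mean(X_2) = (1 + 4 + 7 + 1 + 1 + 3) / 6 = 17/6 = 2.8333

Step 2 — sample variances and covariances s[i,j] = (1/(n-1)) · Σ_k (x_{k,i} - mean_i) · (x_{k,j} - mean_j), with n-1 = 5:
  s[X_1,X_1] = ((-1)·(-1) + (1)·(1) + (-2)·(-2) + (1)·(1) + (1)·(1) + (0)·(0)) / 5 = 8/5 = 1.6
  s[X_1,X_2] = ((-1)·(-1.8333) + (1)·(1.1667) + (-2)·(4.1667) + (1)·(-1.8333) + (1)·(-1.8333) + (0)·(0.1667)) / 5 = -9/5 = -1.8
  s[X_2,X_2] = ((-1.8333)·(-1.8333) + (1.1667)·(1.1667) + (4.1667)·(4.1667) + (-1.8333)·(-1.8333) + (-1.8333)·(-1.8333) + (0.1667)·(0.1667)) / 5 = 28.8333/5 = 5.7667
  Sample standard deviations s_i = √(s[i,i]):
  s(X_1) = √(1.6) = 1.2649
  s(X_2) = √(5.7667) = 2.4014

Step 3 — r_{ij} = s_{ij} / (s_i · s_j):
  r[X_1,X_1] = 1 (diagonal).
  r[X_1,X_2] = -1.8 / (1.2649 · 2.4014) = -1.8 / 3.0375 = -0.5926
  r[X_2,X_2] = 1 (diagonal).

R is symmetric with unit diagonal. Assembling:

R = [[1, -0.5926],
 [-0.5926, 1]]


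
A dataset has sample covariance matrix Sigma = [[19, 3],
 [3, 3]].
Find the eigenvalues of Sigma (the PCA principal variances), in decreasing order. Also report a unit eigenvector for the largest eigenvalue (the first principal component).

Step 1 — characteristic polynomial of 2×2 Sigma:
  det(Sigma - λI) = λ² - trace · λ + det = 0.
  trace = 19 + 3 = 22, det = 19·3 - (3)² = 48.
Step 2 — discriminant:
  Δ = trace² - 4·det = 484 - 192 = 292.
Step 3 — eigenvalues:
  λ = (trace ± √Δ)/2 = (22 ± 17.088)/2,
  λ_1 = 19.544,  λ_2 = 2.456.

Step 4 — unit eigenvector for λ_1: solve (Sigma - λ_1 I)v = 0. First row:
  (19 - 19.544)·v_x + (3)·v_y = 0, i.e. (-0.544)·v_x + (3)·v_y = 0,
  so v ∝ (b, λ_1 - a) = (3, 0.544) = u.
  ||u|| = √((3)² + (0.544)²) = √(9.2959) ≈ 3.0489,
  v_1 = u/||u|| ≈ (0.984, 0.1784) (||v_1|| = 1).

λ_1 = 19.544,  λ_2 = 2.456;  v_1 ≈ (0.984, 0.1784)


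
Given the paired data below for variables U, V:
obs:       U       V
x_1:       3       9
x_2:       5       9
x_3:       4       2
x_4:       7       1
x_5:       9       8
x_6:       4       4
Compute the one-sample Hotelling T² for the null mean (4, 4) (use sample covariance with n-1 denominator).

Step 1 — sample mean vector:
  mean(U) = (3 + 5 + 4 + 7 + 9 + 4) / 6 = 32/6 = 5.3333
  mean(V) = (9 + 9 + 2 + 1 + 8 + 4) / 6 = 33/6 = 5.5
  x̄ = (5.3333, 5.5),  deviation x̄ - mu_0 = (5.3333, 5.5) - (4, 4) = (1.3333, 1.5).

Step 2 — sample covariance matrix, S[i,j] = (1/(n-1)) · Σ_k (x_{k,i} - mean_i) · (x_{k,j} - mean_j), divisor n-1 = 5:
  S[U,U] = ((-2.3333)·(-2.3333) + (-0.3333)·(-0.3333) + (-1.3333)·(-1.3333) + (1.6667)·(1.6667) + (3.6667)·(3.6667) + (-1.3333)·(-1.3333)) / 5 = 25.3333/5 = 5.0667
  S[U,V] = ((-2.3333)·(3.5) + (-0.3333)·(3.5) + (-1.3333)·(-3.5) + (1.6667)·(-4.5) + (3.6667)·(2.5) + (-1.3333)·(-1.5)) / 5 = -1/5 = -0.2
  S[V,V] = ((3.5)·(3.5) + (3.5)·(3.5) + (-3.5)·(-3.5) + (-4.5)·(-4.5) + (2.5)·(2.5) + (-1.5)·(-1.5)) / 5 = 65.5/5 = 13.1
  S = [[5.0667, -0.2],
 [-0.2, 13.1]].

Step 3 — invert S. det(S) = 5.0667·13.1 - (-0.2)² = 66.3333.
  S^{-1} = (1/det) · [[d, -b], [-b, a]] = [[0.1975, 0.003],
 [0.003, 0.0764]].

Step 4 — quadratic form (x̄ - mu_0)^T · S^{-1} · (x̄ - mu_0):
  S^{-1} · (x̄ - mu_0) = (0.2678, 0.1186),
  (x̄ - mu_0)^T · [...] = (1.3333)·(0.2678) + (1.5)·(0.1186) = 0.535.

Step 5 — scale by n: T² = 6 · 0.535 = 3.2101.

T² ≈ 3.2101


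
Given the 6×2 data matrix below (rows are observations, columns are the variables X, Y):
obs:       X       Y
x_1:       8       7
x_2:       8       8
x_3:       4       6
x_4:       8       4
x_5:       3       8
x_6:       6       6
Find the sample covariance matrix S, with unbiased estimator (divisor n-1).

Step 1 — column means:
  mean(X) = (8 + 8 + 4 + 8 + 3 + 6) / 6 = 37/6 = 6.1667
  mean(Y) = (7 + 8 + 6 + 4 + 8 + 6) / 6 = 39/6 = 6.5

Step 2 — sample covariance S[i,j] = (1/(n-1)) · Σ_k (x_{k,i} - mean_i) · (x_{k,j} - mean_j), with n-1 = 5.
  S[X,X] = ((1.8333)·(1.8333) + (1.8333)·(1.8333) + (-2.1667)·(-2.1667) + (1.8333)·(1.8333) + (-3.1667)·(-3.1667) + (-0.1667)·(-0.1667)) / 5 = 24.8333/5 = 4.9667
  S[X,Y] = ((1.8333)·(0.5) + (1.8333)·(1.5) + (-2.1667)·(-0.5) + (1.8333)·(-2.5) + (-3.1667)·(1.5) + (-0.1667)·(-0.5)) / 5 = -4.5/5 = -0.9
  S[Y,Y] = ((0.5)·(0.5) + (1.5)·(1.5) + (-0.5)·(-0.5) + (-2.5)·(-2.5) + (1.5)·(1.5) + (-0.5)·(-0.5)) / 5 = 11.5/5 = 2.3

S is symmetric (S[j,i] = S[i,j]). Assembling:

S = [[4.9667, -0.9],
 [-0.9, 2.3]]


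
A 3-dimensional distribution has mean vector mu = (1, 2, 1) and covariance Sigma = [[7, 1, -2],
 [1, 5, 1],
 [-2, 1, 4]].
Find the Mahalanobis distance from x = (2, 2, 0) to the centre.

Step 1 — centre the observation: (x - mu) = (1, 0, -1).

Step 2 — invert Sigma (cofactor / det for 3×3, or solve directly):
  Sigma^{-1} = [[0.181, -0.0571, 0.1048],
 [-0.0571, 0.2286, -0.0857],
 [0.1048, -0.0857, 0.3238]].

Step 3 — form the quadratic (x - mu)^T · Sigma^{-1} · (x - mu):
  Sigma^{-1} · (x - mu) = (0.0762, 0.0286, -0.219).
  (x - mu)^T · [Sigma^{-1} · (x - mu)] = (1)·(0.0762) + (0)·(0.0286) + (-1)·(-0.219) = 0.2952.

Step 4 — take square root: d = √(0.2952) ≈ 0.5434.

d(x, mu) = √(0.2952) ≈ 0.5434


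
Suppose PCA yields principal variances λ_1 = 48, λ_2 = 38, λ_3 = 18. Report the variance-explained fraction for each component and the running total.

Step 1 — total variance = trace(Sigma) = Σ λ_i = 48 + 38 + 18 = 104.

Step 2 — fraction explained by component i = λ_i / Σ λ:
  PC1: 48/104 = 0.4615
  PC2: 38/104 = 0.3654
  PC3: 18/104 = 0.1731

Step 3 — cumulative fraction after k components = (λ_1 + ... + λ_k) / Σ λ:
  k = 1: 48/104 = 0.4615
  k = 2: (48 + 38)/104 = 86/104 = 0.8269
  k = 3: (48 + 38 + 18)/104 = 104/104 = 1

Summary (fraction, with percent):

explained: PC1 0.4615 (46.15%), PC2 0.3654 (36.54%), PC3 0.1731 (17.31%);  cumulative: 0.4615, 0.8269, 1


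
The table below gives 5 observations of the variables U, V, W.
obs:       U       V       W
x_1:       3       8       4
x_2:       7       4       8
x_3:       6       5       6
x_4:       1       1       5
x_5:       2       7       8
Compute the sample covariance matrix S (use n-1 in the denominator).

Step 1 — column means:
  mean(U) = (3 + 7 + 6 + 1 + 2) / 5 = 19/5 = 3.8
  mean(V) = (8 + 4 + 5 + 1 + 7) / 5 = 25/5 = 5
  mean(W) = (4 + 8 + 6 + 5 + 8) / 5 = 31/5 = 6.2

Step 2 — sample covariance S[i,j] = (1/(n-1)) · Σ_k (x_{k,i} - mean_i) · (x_{k,j} - mean_j), with n-1 = 4.
  S[U,U] = ((-0.8)·(-0.8) + (3.2)·(3.2) + (2.2)·(2.2) + (-2.8)·(-2.8) + (-1.8)·(-1.8)) / 4 = 26.8/4 = 6.7
  S[U,V] = ((-0.8)·(3) + (3.2)·(-1) + (2.2)·(0) + (-2.8)·(-4) + (-1.8)·(2)) / 4 = 2/4 = 0.5
  S[U,W] = ((-0.8)·(-2.2) + (3.2)·(1.8) + (2.2)·(-0.2) + (-2.8)·(-1.2) + (-1.8)·(1.8)) / 4 = 7.2/4 = 1.8
  S[V,V] = ((3)·(3) + (-1)·(-1) + (0)·(0) + (-4)·(-4) + (2)·(2)) / 4 = 30/4 = 7.5
  S[V,W] = ((3)·(-2.2) + (-1)·(1.8) + (0)·(-0.2) + (-4)·(-1.2) + (2)·(1.8)) / 4 = 0/4 = 0
  S[W,W] = ((-2.2)·(-2.2) + (1.8)·(1.8) + (-0.2)·(-0.2) + (-1.2)·(-1.2) + (1.8)·(1.8)) / 4 = 12.8/4 = 3.2

S is symmetric (S[j,i] = S[i,j]). Assembling:

S = [[6.7, 0.5, 1.8],
 [0.5, 7.5, 0],
 [1.8, 0, 3.2]]


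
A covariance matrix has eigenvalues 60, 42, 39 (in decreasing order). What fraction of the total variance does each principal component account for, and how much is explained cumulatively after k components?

Step 1 — total variance = trace(Sigma) = Σ λ_i = 60 + 42 + 39 = 141.

Step 2 — fraction explained by component i = λ_i / Σ λ:
  PC1: 60/141 = 0.4255
  PC2: 42/141 = 0.2979
  PC3: 39/141 = 0.2766

Step 3 — cumulative fraction after k components = (λ_1 + ... + λ_k) / Σ λ:
  k = 1: 60/141 = 0.4255
  k = 2: (60 + 42)/141 = 102/141 = 0.7234
  k = 3: (60 + 42 + 39)/141 = 141/141 = 1

Summary (fraction, with percent):

explained: PC1 0.4255 (42.55%), PC2 0.2979 (29.79%), PC3 0.2766 (27.66%);  cumulative: 0.4255, 0.7234, 1


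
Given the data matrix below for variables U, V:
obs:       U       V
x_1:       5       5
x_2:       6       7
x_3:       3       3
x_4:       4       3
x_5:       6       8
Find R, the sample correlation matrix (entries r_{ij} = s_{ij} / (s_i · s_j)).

Step 1 — column means:
  mean(U) = (5 + 6 + 3 + 4 + 6) / 5 = 24/5 = 4.8
  mean(V) = (5 + 7 + 3 + 3 + 8) / 5 = 26/5 = 5.2

Step 2 — sample variances and covariances s[i,j] = (1/(n-1)) · Σ_k (x_{k,i} - mean_i) · (x_{k,j} - mean_j), with n-1 = 4:
  s[U,U] = ((0.2)·(0.2) + (1.2)·(1.2) + (-1.8)·(-1.8) + (-0.8)·(-0.8) + (1.2)·(1.2)) / 4 = 6.8/4 = 1.7
  s[U,V] = ((0.2)·(-0.2) + (1.2)·(1.8) + (-1.8)·(-2.2) + (-0.8)·(-2.2) + (1.2)·(2.8)) / 4 = 11.2/4 = 2.8
  s[V,V] = ((-0.2)·(-0.2) + (1.8)·(1.8) + (-2.2)·(-2.2) + (-2.2)·(-2.2) + (2.8)·(2.8)) / 4 = 20.8/4 = 5.2
  Sample standard deviations s_i = √(s[i,i]):
  s(U) = √(1.7) = 1.3038
  s(V) = √(5.2) = 2.2804

Step 3 — r_{ij} = s_{ij} / (s_i · s_j):
  r[U,U] = 1 (diagonal).
  r[U,V] = 2.8 / (1.3038 · 2.2804) = 2.8 / 2.9732 = 0.9417
  r[V,V] = 1 (diagonal).

R is symmetric with unit diagonal. Assembling:

R = [[1, 0.9417],
 [0.9417, 1]]


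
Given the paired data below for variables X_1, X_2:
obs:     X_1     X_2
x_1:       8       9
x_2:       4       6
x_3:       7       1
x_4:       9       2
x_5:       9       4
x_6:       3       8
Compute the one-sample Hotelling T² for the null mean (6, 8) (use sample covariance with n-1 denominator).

Step 1 — sample mean vector:
  mean(X_1) = (8 + 4 + 7 + 9 + 9 + 3) / 6 = 40/6 = 6.6667
  mean(X_2) = (9 + 6 + 1 + 2 + 4 + 8) / 6 = 30/6 = 5
  x̄ = (6.6667, 5),  deviation x̄ - mu_0 = (6.6667, 5) - (6, 8) = (0.6667, -3).

Step 2 — sample covariance matrix, S[i,j] = (1/(n-1)) · Σ_k (x_{k,i} - mean_i) · (x_{k,j} - mean_j), divisor n-1 = 5:
  S[X_1,X_1] = ((1.3333)·(1.3333) + (-2.6667)·(-2.6667) + (0.3333)·(0.3333) + (2.3333)·(2.3333) + (2.3333)·(2.3333) + (-3.6667)·(-3.6667)) / 5 = 33.3333/5 = 6.6667
  S[X_1,X_2] = ((1.3333)·(4) + (-2.6667)·(1) + (0.3333)·(-4) + (2.3333)·(-3) + (2.3333)·(-1) + (-3.6667)·(3)) / 5 = -19/5 = -3.8
  S[X_2,X_2] = ((4)·(4) + (1)·(1) + (-4)·(-4) + (-3)·(-3) + (-1)·(-1) + (3)·(3)) / 5 = 52/5 = 10.4
  S = [[6.6667, -3.8],
 [-3.8, 10.4]].

Step 3 — invert S. det(S) = 6.6667·10.4 - (-3.8)² = 54.8933.
  S^{-1} = (1/det) · [[d, -b], [-b, a]] = [[0.1895, 0.0692],
 [0.0692, 0.1214]].

Step 4 — quadratic form (x̄ - mu_0)^T · S^{-1} · (x̄ - mu_0):
  S^{-1} · (x̄ - mu_0) = (-0.0814, -0.3182),
  (x̄ - mu_0)^T · [...] = (0.6667)·(-0.0814) + (-3)·(-0.3182) = 0.9003.

Step 5 — scale by n: T² = 6 · 0.9003 = 5.402.

T² ≈ 5.402


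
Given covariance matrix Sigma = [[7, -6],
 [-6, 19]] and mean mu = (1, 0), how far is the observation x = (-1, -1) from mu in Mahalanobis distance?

Step 1 — centre the observation: (x - mu) = (-2, -1).

Step 2 — invert Sigma. det(Sigma) = 7·19 - (-6)² = 97.
  Sigma^{-1} = (1/det) · [[d, -b], [-b, a]] = [[0.1959, 0.0619],
 [0.0619, 0.0722]].

Step 3 — form the quadratic (x - mu)^T · Sigma^{-1} · (x - mu):
  Sigma^{-1} · (x - mu) = (-0.4536, -0.1959).
  (x - mu)^T · [Sigma^{-1} · (x - mu)] = (-2)·(-0.4536) + (-1)·(-0.1959) = 1.1031.

Step 4 — take square root: d = √(1.1031) ≈ 1.0503.

d(x, mu) = √(1.1031) ≈ 1.0503


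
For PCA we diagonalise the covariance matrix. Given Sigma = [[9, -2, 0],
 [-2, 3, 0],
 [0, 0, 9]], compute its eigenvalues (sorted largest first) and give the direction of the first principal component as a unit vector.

Step 1 — characteristic polynomial p(λ) = det(λI - Sigma) = λ³ - tr·λ² + c_1·λ - det, where tr = trace, c_1 = sum of the principal 2×2 minors, det = det(Sigma):
  tr = 9 + 3 + 9 = 21,
  c_1 = (9·3 - (-2)²) + (9·9 - (0)²) + (3·9 - (0)²) = 23 + 81 + 27 = 131,
  det = 9·(3·9 - (0)²) - (-2)·((-2)·9 - (0)·(0)) + (0)·((-2)·(0) - 3·(0)) = 9·(27) - (-2)·(-18) + (0)·(0) = 207.
  So p(λ) = λ³ - 21λ² + 131λ - 207.
Step 2 — look for an integer root (rational root theorem: any rational root is an integer divisor of 207). Testing λ = 9:
  p(9) = 729 - 1701 + 1179 - 207 = 0  ✓
  Dividing out (λ - 9): p(λ) = (λ - 9)(λ² - 12λ + 23).
Step 3 — remaining eigenvalues from the quadratic λ² - 12λ + 23 = 0:
  Δ = 12² - 4·23 = 144 - 92 = 52,  λ = (12 ± √52)/2 = (12 ± 7.2111)/2 ≈ 9.6056 or 2.3944.
  Sorted: λ_1 = 9.6056,  λ_2 = 9,  λ_3 = 2.3944  (check: sum = 21 = tr ✓).

Step 4 — unit eigenvector for λ_1 ≈ 9.6056: v spans the null space of (Sigma - λ_1 I), whose rows are
  r_1 = (-0.6056, -2, 0),  r_2 = (-2, -6.6056, 0),  r_3 = (0, 0, -0.6056).
  v is orthogonal to every row, so take v ∝ r_1 × r_3 = ((-2)·(-0.6056) - (0)·(0), (0)·(0) - (-0.6056)·(-0.6056), (-0.6056)·(0) - (-2)·(0)) ≈ (1.2111, -0.3667, 0).
  Let u = (1.2111, -0.3667, 0).
  ||u|| = √((1.2111)² + (-0.3667)² + (0)²) = √(1.6012) ≈ 1.2654,  v_1 = u/||u|| ≈ (0.9571, -0.2898, 0) (||v_1|| = 1).

λ_1 = 9.6056,  λ_2 = 9,  λ_3 = 2.3944;  v_1 ≈ (0.9571, -0.2898, 0)


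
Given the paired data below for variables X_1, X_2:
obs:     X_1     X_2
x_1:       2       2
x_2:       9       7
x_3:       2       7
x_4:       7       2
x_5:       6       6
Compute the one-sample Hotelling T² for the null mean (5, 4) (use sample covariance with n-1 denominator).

Step 1 — sample mean vector:
  mean(X_1) = (2 + 9 + 2 + 7 + 6) / 5 = 26/5 = 5.2
  mean(X_2) = (2 + 7 + 7 + 2 + 6) / 5 = 24/5 = 4.8
  x̄ = (5.2, 4.8),  deviation x̄ - mu_0 = (5.2, 4.8) - (5, 4) = (0.2, 0.8).

Step 2 — sample covariance matrix, S[i,j] = (1/(n-1)) · Σ_k (x_{k,i} - mean_i) · (x_{k,j} - mean_j), divisor n-1 = 4:
  S[X_1,X_1] = ((-3.2)·(-3.2) + (3.8)·(3.8) + (-3.2)·(-3.2) + (1.8)·(1.8) + (0.8)·(0.8)) / 4 = 38.8/4 = 9.7
  S[X_1,X_2] = ((-3.2)·(-2.8) + (3.8)·(2.2) + (-3.2)·(2.2) + (1.8)·(-2.8) + (0.8)·(1.2)) / 4 = 6.2/4 = 1.55
  S[X_2,X_2] = ((-2.8)·(-2.8) + (2.2)·(2.2) + (2.2)·(2.2) + (-2.8)·(-2.8) + (1.2)·(1.2)) / 4 = 26.8/4 = 6.7
  S = [[9.7, 1.55],
 [1.55, 6.7]].

Step 3 — invert S. det(S) = 9.7·6.7 - (1.55)² = 62.5875.
  S^{-1} = (1/det) · [[d, -b], [-b, a]] = [[0.1071, -0.0248],
 [-0.0248, 0.155]].

Step 4 — quadratic form (x̄ - mu_0)^T · S^{-1} · (x̄ - mu_0):
  S^{-1} · (x̄ - mu_0) = (0.0016, 0.119),
  (x̄ - mu_0)^T · [...] = (0.2)·(0.0016) + (0.8)·(0.119) = 0.0955.

Step 5 — scale by n: T² = 5 · 0.0955 = 0.4777.

T² ≈ 0.4777


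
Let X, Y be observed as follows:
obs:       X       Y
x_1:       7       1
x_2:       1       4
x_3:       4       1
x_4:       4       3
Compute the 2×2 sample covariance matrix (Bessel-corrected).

Step 1 — column means:
  mean(X) = (7 + 1 + 4 + 4) / 4 = 16/4 = 4
  mean(Y) = (1 + 4 + 1 + 3) / 4 = 9/4 = 2.25

Step 2 — sample covariance S[i,j] = (1/(n-1)) · Σ_k (x_{k,i} - mean_i) · (x_{k,j} - mean_j), with n-1 = 3.
  S[X,X] = ((3)·(3) + (-3)·(-3) + (0)·(0) + (0)·(0)) / 3 = 18/3 = 6
  S[X,Y] = ((3)·(-1.25) + (-3)·(1.75) + (0)·(-1.25) + (0)·(0.75)) / 3 = -9/3 = -3
  S[Y,Y] = ((-1.25)·(-1.25) + (1.75)·(1.75) + (-1.25)·(-1.25) + (0.75)·(0.75)) / 3 = 6.75/3 = 2.25

S is symmetric (S[j,i] = S[i,j]). Assembling:

S = [[6, -3],
 [-3, 2.25]]


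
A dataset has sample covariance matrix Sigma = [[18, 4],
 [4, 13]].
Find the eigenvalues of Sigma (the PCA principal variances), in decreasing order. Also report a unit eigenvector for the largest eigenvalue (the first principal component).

Step 1 — characteristic polynomial of 2×2 Sigma:
  det(Sigma - λI) = λ² - trace · λ + det = 0.
  trace = 18 + 13 = 31, det = 18·13 - (4)² = 218.
Step 2 — discriminant:
  Δ = trace² - 4·det = 961 - 872 = 89.
Step 3 — eigenvalues:
  λ = (trace ± √Δ)/2 = (31 ± 9.434)/2,
  λ_1 = 20.217,  λ_2 = 10.783.

Step 4 — unit eigenvector for λ_1: solve (Sigma - λ_1 I)v = 0. First row:
  (18 - 20.217)·v_x + (4)·v_y = 0, i.e. (-2.217)·v_x + (4)·v_y = 0,
  so v ∝ (b, λ_1 - a) = (4, 2.217) = u.
  ||u|| = √((4)² + (2.217)²) = √(20.915) ≈ 4.5733,
  v_1 = u/||u|| ≈ (0.8746, 0.4848) (||v_1|| = 1).

λ_1 = 20.217,  λ_2 = 10.783;  v_1 ≈ (0.8746, 0.4848)


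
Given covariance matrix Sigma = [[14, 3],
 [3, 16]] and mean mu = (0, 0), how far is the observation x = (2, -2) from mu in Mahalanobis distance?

Step 1 — centre the observation: (x - mu) = (2, -2).

Step 2 — invert Sigma. det(Sigma) = 14·16 - (3)² = 215.
  Sigma^{-1} = (1/det) · [[d, -b], [-b, a]] = [[0.0744, -0.014],
 [-0.014, 0.0651]].

Step 3 — form the quadratic (x - mu)^T · Sigma^{-1} · (x - mu):
  Sigma^{-1} · (x - mu) = (0.1767, -0.1581).
  (x - mu)^T · [Sigma^{-1} · (x - mu)] = (2)·(0.1767) + (-2)·(-0.1581) = 0.6698.

Step 4 — take square root: d = √(0.6698) ≈ 0.8184.

d(x, mu) = √(0.6698) ≈ 0.8184


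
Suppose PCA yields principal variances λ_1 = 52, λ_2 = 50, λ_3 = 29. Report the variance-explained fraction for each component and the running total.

Step 1 — total variance = trace(Sigma) = Σ λ_i = 52 + 50 + 29 = 131.

Step 2 — fraction explained by component i = λ_i / Σ λ:
  PC1: 52/131 = 0.3969
  PC2: 50/131 = 0.3817
  PC3: 29/131 = 0.2214

Step 3 — cumulative fraction after k components = (λ_1 + ... + λ_k) / Σ λ:
  k = 1: 52/131 = 0.3969
  k = 2: (52 + 50)/131 = 102/131 = 0.7786
  k = 3: (52 + 50 + 29)/131 = 131/131 = 1

Summary (fraction, with percent):

explained: PC1 0.3969 (39.69%), PC2 0.3817 (38.17%), PC3 0.2214 (22.14%);  cumulative: 0.3969, 0.7786, 1


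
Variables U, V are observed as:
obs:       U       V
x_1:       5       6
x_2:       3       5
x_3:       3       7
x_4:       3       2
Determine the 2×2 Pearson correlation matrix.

Step 1 — column means:
  mean(U) = (5 + 3 + 3 + 3) / 4 = 14/4 = 3.5
  mean(V) = (6 + 5 + 7 + 2) / 4 = 20/4 = 5

Step 2 — sample variances and covariances s[i,j] = (1/(n-1)) · Σ_k (x_{k,i} - mean_i) · (x_{k,j} - mean_j), with n-1 = 3:
  s[U,U] = ((1.5)·(1.5) + (-0.5)·(-0.5) + (-0.5)·(-0.5) + (-0.5)·(-0.5)) / 3 = 3/3 = 1
  s[U,V] = ((1.5)·(1) + (-0.5)·(0) + (-0.5)·(2) + (-0.5)·(-3)) / 3 = 2/3 = 0.6667
  s[V,V] = ((1)·(1) + (0)·(0) + (2)·(2) + (-3)·(-3)) / 3 = 14/3 = 4.6667
  Sample standard deviations s_i = √(s[i,i]):
  s(U) = √(1) = 1
  s(V) = √(4.6667) = 2.1602

Step 3 — r_{ij} = s_{ij} / (s_i · s_j):
  r[U,U] = 1 (diagonal).
  r[U,V] = 0.6667 / (1 · 2.1602) = 0.6667 / 2.1602 = 0.3086
  r[V,V] = 1 (diagonal).

R is symmetric with unit diagonal. Assembling:

R = [[1, 0.3086],
 [0.3086, 1]]


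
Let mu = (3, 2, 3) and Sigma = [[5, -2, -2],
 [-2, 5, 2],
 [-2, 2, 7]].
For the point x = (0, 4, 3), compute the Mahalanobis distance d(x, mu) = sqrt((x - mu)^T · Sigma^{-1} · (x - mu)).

Step 1 — centre the observation: (x - mu) = (-3, 2, 0).

Step 2 — invert Sigma (cofactor / det for 3×3, or solve directly):
  Sigma^{-1} = [[0.252, 0.0813, 0.0488],
 [0.0813, 0.252, -0.0488],
 [0.0488, -0.0488, 0.1707]].

Step 3 — form the quadratic (x - mu)^T · Sigma^{-1} · (x - mu):
  Sigma^{-1} · (x - mu) = (-0.5935, 0.2602, -0.2439).
  (x - mu)^T · [Sigma^{-1} · (x - mu)] = (-3)·(-0.5935) + (2)·(0.2602) + (0)·(-0.2439) = 2.3008.

Step 4 — take square root: d = √(2.3008) ≈ 1.5168.

d(x, mu) = √(2.3008) ≈ 1.5168


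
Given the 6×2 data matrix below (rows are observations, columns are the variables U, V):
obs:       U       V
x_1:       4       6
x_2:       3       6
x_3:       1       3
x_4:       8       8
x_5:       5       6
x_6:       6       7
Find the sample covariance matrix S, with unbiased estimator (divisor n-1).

Step 1 — column means:
  mean(U) = (4 + 3 + 1 + 8 + 5 + 6) / 6 = 27/6 = 4.5
  mean(V) = (6 + 6 + 3 + 8 + 6 + 7) / 6 = 36/6 = 6

Step 2 — sample covariance S[i,j] = (1/(n-1)) · Σ_k (x_{k,i} - mean_i) · (x_{k,j} - mean_j), with n-1 = 5.
  S[U,U] = ((-0.5)·(-0.5) + (-1.5)·(-1.5) + (-3.5)·(-3.5) + (3.5)·(3.5) + (0.5)·(0.5) + (1.5)·(1.5)) / 5 = 29.5/5 = 5.9
  S[U,V] = ((-0.5)·(0) + (-1.5)·(0) + (-3.5)·(-3) + (3.5)·(2) + (0.5)·(0) + (1.5)·(1)) / 5 = 19/5 = 3.8
  S[V,V] = ((0)·(0) + (0)·(0) + (-3)·(-3) + (2)·(2) + (0)·(0) + (1)·(1)) / 5 = 14/5 = 2.8

S is symmetric (S[j,i] = S[i,j]). Assembling:

S = [[5.9, 3.8],
 [3.8, 2.8]]


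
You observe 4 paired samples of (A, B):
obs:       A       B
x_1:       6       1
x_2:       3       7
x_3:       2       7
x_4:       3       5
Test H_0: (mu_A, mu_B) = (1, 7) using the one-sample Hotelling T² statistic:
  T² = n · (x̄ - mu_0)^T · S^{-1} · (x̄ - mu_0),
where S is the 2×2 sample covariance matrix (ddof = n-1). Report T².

Step 1 — sample mean vector:
  mean(A) = (6 + 3 + 2 + 3) / 4 = 14/4 = 3.5
  mean(B) = (1 + 7 + 7 + 5) / 4 = 20/4 = 5
  x̄ = (3.5, 5),  deviation x̄ - mu_0 = (3.5, 5) - (1, 7) = (2.5, -2).

Step 2 — sample covariance matrix, S[i,j] = (1/(n-1)) · Σ_k (x_{k,i} - mean_i) · (x_{k,j} - mean_j), divisor n-1 = 3:
  S[A,A] = ((2.5)·(2.5) + (-0.5)·(-0.5) + (-1.5)·(-1.5) + (-0.5)·(-0.5)) / 3 = 9/3 = 3
  S[A,B] = ((2.5)·(-4) + (-0.5)·(2) + (-1.5)·(2) + (-0.5)·(0)) / 3 = -14/3 = -4.6667
  S[B,B] = ((-4)·(-4) + (2)·(2) + (2)·(2) + (0)·(0)) / 3 = 24/3 = 8
  S = [[3, -4.6667],
 [-4.6667, 8]].

Step 3 — invert S. det(S) = 3·8 - (-4.6667)² = 2.2222.
  S^{-1} = (1/det) · [[d, -b], [-b, a]] = [[3.6, 2.1],
 [2.1, 1.35]].

Step 4 — quadratic form (x̄ - mu_0)^T · S^{-1} · (x̄ - mu_0):
  S^{-1} · (x̄ - mu_0) = (4.8, 2.55),
  (x̄ - mu_0)^T · [...] = (2.5)·(4.8) + (-2)·(2.55) = 6.9.

Step 5 — scale by n: T² = 4 · 6.9 = 27.6.

T² ≈ 27.6


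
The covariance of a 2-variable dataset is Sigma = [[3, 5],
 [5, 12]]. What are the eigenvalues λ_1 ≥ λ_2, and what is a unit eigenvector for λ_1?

Step 1 — characteristic polynomial of 2×2 Sigma:
  det(Sigma - λI) = λ² - trace · λ + det = 0.
  trace = 3 + 12 = 15, det = 3·12 - (5)² = 11.
Step 2 — discriminant:
  Δ = trace² - 4·det = 225 - 44 = 181.
Step 3 — eigenvalues:
  λ = (trace ± √Δ)/2 = (15 ± 13.4536)/2,
  λ_1 = 14.2268,  λ_2 = 0.7732.

Step 4 — unit eigenvector for λ_1: solve (Sigma - λ_1 I)v = 0. First row:
  (3 - 14.2268)·v_x + (5)·v_y = 0, i.e. (-11.2268)·v_x + (5)·v_y = 0,
  so v ∝ (b, λ_1 - a) = (5, 11.2268) = u.
  ||u|| = √((5)² + (11.2268)²) = √(151.0413) ≈ 12.2899,
  v_1 = u/||u|| ≈ (0.4068, 0.9135) (||v_1|| = 1).

λ_1 = 14.2268,  λ_2 = 0.7732;  v_1 ≈ (0.4068, 0.9135)


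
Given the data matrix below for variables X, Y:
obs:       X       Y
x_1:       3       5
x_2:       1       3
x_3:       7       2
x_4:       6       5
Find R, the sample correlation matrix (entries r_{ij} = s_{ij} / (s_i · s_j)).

Step 1 — column means:
  mean(X) = (3 + 1 + 7 + 6) / 4 = 17/4 = 4.25
  mean(Y) = (5 + 3 + 2 + 5) / 4 = 15/4 = 3.75

Step 2 — sample variances and covariances s[i,j] = (1/(n-1)) · Σ_k (x_{k,i} - mean_i) · (x_{k,j} - mean_j), with n-1 = 3:
  s[X,X] = ((-1.25)·(-1.25) + (-3.25)·(-3.25) + (2.75)·(2.75) + (1.75)·(1.75)) / 3 = 22.75/3 = 7.5833
  s[X,Y] = ((-1.25)·(1.25) + (-3.25)·(-0.75) + (2.75)·(-1.75) + (1.75)·(1.25)) / 3 = -1.75/3 = -0.5833
  s[Y,Y] = ((1.25)·(1.25) + (-0.75)·(-0.75) + (-1.75)·(-1.75) + (1.25)·(1.25)) / 3 = 6.75/3 = 2.25
  Sample standard deviations s_i = √(s[i,i]):
  s(X) = √(7.5833) = 2.7538
  s(Y) = √(2.25) = 1.5

Step 3 — r_{ij} = s_{ij} / (s_i · s_j):
  r[X,X] = 1 (diagonal).
  r[X,Y] = -0.5833 / (2.7538 · 1.5) = -0.5833 / 4.1307 = -0.1412
  r[Y,Y] = 1 (diagonal).

R is symmetric with unit diagonal. Assembling:

R = [[1, -0.1412],
 [-0.1412, 1]]


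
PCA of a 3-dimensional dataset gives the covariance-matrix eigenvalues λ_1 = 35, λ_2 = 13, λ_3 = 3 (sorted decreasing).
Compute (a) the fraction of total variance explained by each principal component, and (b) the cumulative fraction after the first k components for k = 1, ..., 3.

Step 1 — total variance = trace(Sigma) = Σ λ_i = 35 + 13 + 3 = 51.

Step 2 — fraction explained by component i = λ_i / Σ λ:
  PC1: 35/51 = 0.6863
  PC2: 13/51 = 0.2549
  PC3: 3/51 = 0.0588

Step 3 — cumulative fraction after k components = (λ_1 + ... + λ_k) / Σ λ:
  k = 1: 35/51 = 0.6863
  k = 2: (35 + 13)/51 = 48/51 = 0.9412
  k = 3: (35 + 13 + 3)/51 = 51/51 = 1

Summary (fraction, with percent):

explained: PC1 0.6863 (68.63%), PC2 0.2549 (25.49%), PC3 0.0588 (5.88%);  cumulative: 0.6863, 0.9412, 1


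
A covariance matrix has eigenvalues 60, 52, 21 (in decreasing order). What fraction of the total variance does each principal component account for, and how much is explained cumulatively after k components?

Step 1 — total variance = trace(Sigma) = Σ λ_i = 60 + 52 + 21 = 133.

Step 2 — fraction explained by component i = λ_i / Σ λ:
  PC1: 60/133 = 0.4511
  PC2: 52/133 = 0.391
  PC3: 21/133 = 0.1579

Step 3 — cumulative fraction after k components = (λ_1 + ... + λ_k) / Σ λ:
  k = 1: 60/133 = 0.4511
  k = 2: (60 + 52)/133 = 112/133 = 0.8421
  k = 3: (60 + 52 + 21)/133 = 133/133 = 1

Summary (fraction, with percent):

explained: PC1 0.4511 (45.11%), PC2 0.391 (39.1%), PC3 0.1579 (15.79%);  cumulative: 0.4511, 0.8421, 1
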